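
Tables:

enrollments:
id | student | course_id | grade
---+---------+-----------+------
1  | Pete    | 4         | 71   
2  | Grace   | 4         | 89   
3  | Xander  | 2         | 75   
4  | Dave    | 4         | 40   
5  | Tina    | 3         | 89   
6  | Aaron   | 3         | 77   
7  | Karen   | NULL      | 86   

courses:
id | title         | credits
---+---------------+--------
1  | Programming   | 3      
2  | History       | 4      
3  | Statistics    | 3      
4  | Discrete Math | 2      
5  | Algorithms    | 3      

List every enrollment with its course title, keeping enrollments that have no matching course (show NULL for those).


LEFT JOIN keeps every row from enrollments (the left table); where course_id has no match in courses, the course columns become NULL. Walk through each enrollment:
  - enrollment 1 (Pete): course_id=4 -> matches Discrete Math
  - enrollment 2 (Grace): course_id=4 -> matches Discrete Math
  - enrollment 3 (Xander): course_id=2 -> matches History
  - enrollment 4 (Dave): course_id=4 -> matches Discrete Math
  - enrollment 5 (Tina): course_id=3 -> matches Statistics
  - enrollment 6 (Aaron): course_id=3 -> matches Statistics
  - enrollment 7 (Karen): course_id=NULL, no match -> kept with NULL
All 7 rows appear; 1 has NULL course.

SQL:
SELECT a.student, b.title AS course
FROM enrollments a
LEFT JOIN courses b ON a.course_id = b.id

Result:
student | course       
--------+--------------
Pete    | Discrete Math
Grace   | Discrete Math
Xander  | History      
Dave    | Discrete Math
Tina    | Statistics   
Aaron   | Statistics   
Karen   | NULL         


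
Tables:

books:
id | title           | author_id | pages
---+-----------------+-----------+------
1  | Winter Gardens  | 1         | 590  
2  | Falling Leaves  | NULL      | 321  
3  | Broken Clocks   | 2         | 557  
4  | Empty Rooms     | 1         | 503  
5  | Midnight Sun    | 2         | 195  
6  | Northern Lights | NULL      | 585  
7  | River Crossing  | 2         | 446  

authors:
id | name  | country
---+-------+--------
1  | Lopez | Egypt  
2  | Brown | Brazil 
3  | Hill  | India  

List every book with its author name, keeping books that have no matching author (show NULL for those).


LEFT JOIN keeps every row from books (the left table); where author_id has no match in authors, the author columns become NULL. Walk through each book:
  - book 1 (Winter Gardens): author_id=1 -> matches Lopez
  - book 2 (Falling Leaves): author_id=NULL, no match -> kept with NULL
  - book 3 (Broken Clocks): author_id=2 -> matches Brown
  - book 4 (Empty Rooms): author_id=1 -> matches Lopez
  - book 5 (Midnight Sun): author_id=2 -> matches Brown
  - book 6 (Northern Lights): author_id=NULL, no match -> kept with NULL
  - book 7 (River Crossing): author_id=2 -> matches Brown
All 7 rows appear; 2 have NULL author.

SQL:
SELECT a.title, b.name AS author
FROM books a
LEFT JOIN authors b ON a.author_id = b.id

Result:
title           | author
----------------+-------
Winter Gardens  | Lopez 
Falling Leaves  | NULL  
Broken Clocks   | Brown 
Empty Rooms     | Lopez 
Midnight Sun    | Brown 
Northern Lights | NULL  
River Crossing  | Brown 


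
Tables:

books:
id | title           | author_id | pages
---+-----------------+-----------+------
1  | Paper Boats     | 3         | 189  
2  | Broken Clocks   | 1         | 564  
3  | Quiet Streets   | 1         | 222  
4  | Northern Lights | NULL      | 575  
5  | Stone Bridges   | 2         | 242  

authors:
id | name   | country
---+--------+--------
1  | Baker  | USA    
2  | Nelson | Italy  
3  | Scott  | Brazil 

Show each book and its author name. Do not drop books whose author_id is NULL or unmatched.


LEFT JOIN keeps every row from books (the left table); where author_id has no match in authors, the author columns become NULL. Walk through each book:
  - book 1 (Paper Boats): author_id=3 -> matches Scott
  - book 2 (Broken Clocks): author_id=1 -> matches Baker
  - book 3 (Quiet Streets): author_id=1 -> matches Baker
  - book 4 (Northern Lights): author_id=NULL, no match -> kept with NULL
  - book 5 (Stone Bridges): author_id=2 -> matches Nelson
All 5 rows appear; 1 has NULL author.

SQL:
SELECT a.title, b.name AS author
FROM books a
LEFT JOIN authors b ON a.author_id = b.id

Result:
title           | author
----------------+-------
Paper Boats     | Scott 
Broken Clocks   | Baker 
Quiet Streets   | Baker 
Northern Lights | NULL  
Stone Bridges   | Nelson


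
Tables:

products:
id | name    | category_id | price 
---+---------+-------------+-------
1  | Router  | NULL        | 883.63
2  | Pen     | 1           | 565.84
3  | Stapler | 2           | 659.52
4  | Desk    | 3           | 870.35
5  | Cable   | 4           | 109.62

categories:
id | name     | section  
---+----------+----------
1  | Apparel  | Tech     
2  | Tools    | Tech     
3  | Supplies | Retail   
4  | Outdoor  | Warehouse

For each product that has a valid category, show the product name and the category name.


INNER JOIN keeps only products rows whose category_id matches an id in categories. Walk through each product:
  - product 1 (Router): category_id=NULL, no match -> dropped
  - product 2 (Pen): category_id=1 -> matches Apparel
  - product 3 (Stapler): category_id=2 -> matches Tools
  - product 4 (Desk): category_id=3 -> matches Supplies
  - product 5 (Cable): category_id=4 -> matches Outdoor
So 1 of 5 rows is dropped.

SQL:
SELECT a.name, b.name AS category
FROM products a
INNER JOIN categories b ON a.category_id = b.id

Result:
name    | category
--------+---------
Pen     | Apparel 
Stapler | Tools   
Desk    | Supplies
Cable   | Outdoor 


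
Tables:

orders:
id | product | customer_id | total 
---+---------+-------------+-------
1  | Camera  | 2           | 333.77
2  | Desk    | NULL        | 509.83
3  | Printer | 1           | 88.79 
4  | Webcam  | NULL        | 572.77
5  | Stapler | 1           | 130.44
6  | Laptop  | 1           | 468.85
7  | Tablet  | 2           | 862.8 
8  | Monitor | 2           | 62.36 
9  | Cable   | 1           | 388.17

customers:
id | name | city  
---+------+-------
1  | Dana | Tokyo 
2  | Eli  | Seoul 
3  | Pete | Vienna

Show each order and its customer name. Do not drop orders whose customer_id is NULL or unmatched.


LEFT JOIN keeps every row from orders (the left table); where customer_id has no match in customers, the customer columns become NULL. Walk through each order:
  - order 1 (Camera): customer_id=2 -> matches Eli
  - order 2 (Desk): customer_id=NULL, no match -> kept with NULL
  - order 3 (Printer): customer_id=1 -> matches Dana
  - order 4 (Webcam): customer_id=NULL, no match -> kept with NULL
  - order 5 (Stapler): customer_id=1 -> matches Dana
  - order 6 (Laptop): customer_id=1 -> matches Dana
  - order 7 (Tablet): customer_id=2 -> matches Eli
  - order 8 (Monitor): customer_id=2 -> matches Eli
  - order 9 (Cable): customer_id=1 -> matches Dana
All 9 rows appear; 2 have NULL customer.

SQL:
SELECT a.product, b.name AS customer
FROM orders a
LEFT JOIN customers b ON a.customer_id = b.id

Result:
product | customer
--------+---------
Camera  | Eli     
Desk    | NULL    
Printer | Dana    
Webcam  | NULL    
Stapler | Dana    
Laptop  | Dana    
Tablet  | Eli     
Monitor | Eli     
Cable   | Dana    


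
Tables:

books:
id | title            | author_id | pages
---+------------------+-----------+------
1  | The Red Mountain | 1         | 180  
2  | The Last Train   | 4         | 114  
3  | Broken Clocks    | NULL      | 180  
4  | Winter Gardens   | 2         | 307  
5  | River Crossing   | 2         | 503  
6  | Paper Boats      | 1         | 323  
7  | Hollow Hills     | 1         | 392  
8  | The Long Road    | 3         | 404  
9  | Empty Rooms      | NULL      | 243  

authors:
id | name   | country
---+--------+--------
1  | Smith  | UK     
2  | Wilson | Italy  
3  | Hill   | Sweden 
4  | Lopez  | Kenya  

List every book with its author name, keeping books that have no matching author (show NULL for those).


LEFT JOIN keeps every row from books (the left table); where author_id has no match in authors, the author columns become NULL. Walk through each book:
  - book 1 (The Red Mountain): author_id=1 -> matches Smith
  - book 2 (The Last Train): author_id=4 -> matches Lopez
  - book 3 (Broken Clocks): author_id=NULL, no match -> kept with NULL
  - book 4 (Winter Gardens): author_id=2 -> matches Wilson
  - book 5 (River Crossing): author_id=2 -> matches Wilson
  - book 6 (Paper Boats): author_id=1 -> matches Smith
  - book 7 (Hollow Hills): author_id=1 -> matches Smith
  - book 8 (The Long Road): author_id=3 -> matches Hill
  - book 9 (Empty Rooms): author_id=NULL, no match -> kept with NULL
All 9 rows appear; 2 have NULL author.

SQL:
SELECT a.title, b.name AS author
FROM books a
LEFT JOIN authors b ON a.author_id = b.id

Result:
title            | author
-----------------+-------
The Red Mountain | Smith 
The Last Train   | Lopez 
Broken Clocks    | NULL  
Winter Gardens   | Wilson
River Crossing   | Wilson
Paper Boats      | Smith 
Hollow Hills     | Smith 
The Long Road    | Hill  
Empty Rooms      | NULL  


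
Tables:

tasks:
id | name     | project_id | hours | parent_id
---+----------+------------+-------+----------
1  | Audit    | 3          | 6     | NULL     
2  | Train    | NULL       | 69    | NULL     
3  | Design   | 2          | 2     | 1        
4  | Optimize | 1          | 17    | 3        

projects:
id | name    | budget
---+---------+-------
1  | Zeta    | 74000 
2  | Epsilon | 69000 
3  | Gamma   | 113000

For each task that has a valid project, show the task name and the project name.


INNER JOIN keeps only tasks rows whose project_id matches an id in projects. Walk through each task:
  - task 1 (Audit): project_id=3 -> matches Gamma
  - task 2 (Train): project_id=NULL, no match -> dropped
  - task 3 (Design): project_id=2 -> matches Epsilon
  - task 4 (Optimize): project_id=1 -> matches Zeta
So 1 of 4 rows is dropped.

SQL:
SELECT a.name, b.name AS project
FROM tasks a
INNER JOIN projects b ON a.project_id = b.id

Result:
name     | project
---------+--------
Audit    | Gamma  
Design   | Epsilon
Optimize | Zeta   


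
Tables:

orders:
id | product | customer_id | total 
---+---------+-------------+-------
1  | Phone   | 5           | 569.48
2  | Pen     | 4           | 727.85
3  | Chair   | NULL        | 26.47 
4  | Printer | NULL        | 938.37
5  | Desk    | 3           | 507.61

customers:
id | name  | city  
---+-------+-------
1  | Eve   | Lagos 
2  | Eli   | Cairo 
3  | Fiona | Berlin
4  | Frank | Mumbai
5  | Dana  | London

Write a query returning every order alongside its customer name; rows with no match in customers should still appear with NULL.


LEFT JOIN keeps every row from orders (the left table); where customer_id has no match in customers, the customer columns become NULL. Walk through each order:
  - order 1 (Phone): customer_id=5 -> matches Dana
  - order 2 (Pen): customer_id=4 -> matches Frank
  - order 3 (Chair): customer_id=NULL, no match -> kept with NULL
  - order 4 (Printer): customer_id=NULL, no match -> kept with NULL
  - order 5 (Desk): customer_id=3 -> matches Fiona
All 5 rows appear; 2 have NULL customer.

SQL:
SELECT a.product, b.name AS customer
FROM orders a
LEFT JOIN customers b ON a.customer_id = b.id

Result:
product | customer
--------+---------
Phone   | Dana    
Pen     | Frank   
Chair   | NULL    
Printer | NULL    
Desk    | Fiona   


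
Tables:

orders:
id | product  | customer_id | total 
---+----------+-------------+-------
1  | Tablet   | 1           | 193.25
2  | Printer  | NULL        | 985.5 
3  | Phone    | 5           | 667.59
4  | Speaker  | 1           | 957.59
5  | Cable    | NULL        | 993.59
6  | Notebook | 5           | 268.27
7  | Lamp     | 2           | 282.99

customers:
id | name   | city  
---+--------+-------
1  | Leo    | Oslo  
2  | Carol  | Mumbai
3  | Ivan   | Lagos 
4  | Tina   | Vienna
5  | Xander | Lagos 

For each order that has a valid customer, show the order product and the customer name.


INNER JOIN keeps only orders rows whose customer_id matches an id in customers. Walk through each order:
  - order 1 (Tablet): customer_id=1 -> matches Leo
  - order 2 (Printer): customer_id=NULL, no match -> dropped
  - order 3 (Phone): customer_id=5 -> matches Xander
  - order 4 (Speaker): customer_id=1 -> matches Leo
  - order 5 (Cable): customer_id=NULL, no match -> dropped
  - order 6 (Notebook): customer_id=5 -> matches Xander
  - order 7 (Lamp): customer_id=2 -> matches Carol
So 2 of 7 rows are dropped.

SQL:
SELECT a.product, b.name AS customer
FROM orders a
INNER JOIN customers b ON a.customer_id = b.id

Result:
product  | customer
---------+---------
Tablet   | Leo     
Phone    | Xander  
Speaker  | Leo     
Notebook | Xander  
Lamp     | Carol   


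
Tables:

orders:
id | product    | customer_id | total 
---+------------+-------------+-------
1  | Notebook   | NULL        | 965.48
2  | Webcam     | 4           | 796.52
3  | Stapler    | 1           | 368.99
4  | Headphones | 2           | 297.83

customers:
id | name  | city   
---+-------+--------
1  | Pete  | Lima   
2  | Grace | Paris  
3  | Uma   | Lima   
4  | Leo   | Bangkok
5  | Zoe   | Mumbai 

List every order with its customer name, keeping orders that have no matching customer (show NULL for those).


LEFT JOIN keeps every row from orders (the left table); where customer_id has no match in customers, the customer columns become NULL. Walk through each order:
  - order 1 (Notebook): customer_id=NULL, no match -> kept with NULL
  - order 2 (Webcam): customer_id=4 -> matches Leo
  - order 3 (Stapler): customer_id=1 -> matches Pete
  - order 4 (Headphones): customer_id=2 -> matches Grace
All 4 rows appear; 1 has NULL customer.

SQL:
SELECT a.product, b.name AS customer
FROM orders a
LEFT JOIN customers b ON a.customer_id = b.id

Result:
product    | customer
-----------+---------
Notebook   | NULL    
Webcam     | Leo     
Stapler    | Pete    
Headphones | Grace   


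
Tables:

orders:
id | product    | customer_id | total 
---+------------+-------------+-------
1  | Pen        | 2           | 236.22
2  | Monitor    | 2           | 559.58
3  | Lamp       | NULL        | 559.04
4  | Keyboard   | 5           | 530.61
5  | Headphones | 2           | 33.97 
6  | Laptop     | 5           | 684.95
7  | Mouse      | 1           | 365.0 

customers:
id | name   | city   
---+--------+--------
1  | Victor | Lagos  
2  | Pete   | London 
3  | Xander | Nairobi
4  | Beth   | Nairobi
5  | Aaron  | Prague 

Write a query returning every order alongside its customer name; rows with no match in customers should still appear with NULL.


LEFT JOIN keeps every row from orders (the left table); where customer_id has no match in customers, the customer columns become NULL. Walk through each order:
  - order 1 (Pen): customer_id=2 -> matches Pete
  - order 2 (Monitor): customer_id=2 -> matches Pete
  - order 3 (Lamp): customer_id=NULL, no match -> kept with NULL
  - order 4 (Keyboard): customer_id=5 -> matches Aaron
  - order 5 (Headphones): customer_id=2 -> matches Pete
  - order 6 (Laptop): customer_id=5 -> matches Aaron
  - order 7 (Mouse): customer_id=1 -> matches Victor
All 7 rows appear; 1 has NULL customer.

SQL:
SELECT a.product, b.name AS customer
FROM orders a
LEFT JOIN customers b ON a.customer_id = b.id

Result:
product    | customer
-----------+---------
Pen        | Pete    
Monitor    | Pete    
Lamp       | NULL    
Keyboard   | Aaron   
Headphones | Pete    
Laptop     | Aaron   
Mouse      | Victor  


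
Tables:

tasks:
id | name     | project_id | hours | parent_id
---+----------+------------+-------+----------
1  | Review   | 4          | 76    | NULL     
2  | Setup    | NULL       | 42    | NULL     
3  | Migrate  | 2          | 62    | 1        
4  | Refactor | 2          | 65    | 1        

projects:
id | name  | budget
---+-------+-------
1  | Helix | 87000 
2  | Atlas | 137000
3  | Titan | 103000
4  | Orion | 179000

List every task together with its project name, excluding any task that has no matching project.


INNER JOIN keeps only tasks rows whose project_id matches an id in projects. Walk through each task:
  - task 1 (Review): project_id=4 -> matches Orion
  - task 2 (Setup): project_id=NULL, no match -> dropped
  - task 3 (Migrate): project_id=2 -> matches Atlas
  - task 4 (Refactor): project_id=2 -> matches Atlas
So 1 of 4 rows is dropped.

SQL:
SELECT a.name, b.name AS project
FROM tasks a
INNER JOIN projects b ON a.project_id = b.id

Result:
name     | project
---------+--------
Review   | Orion  
Migrate  | Atlas  
Refactor | Atlas  


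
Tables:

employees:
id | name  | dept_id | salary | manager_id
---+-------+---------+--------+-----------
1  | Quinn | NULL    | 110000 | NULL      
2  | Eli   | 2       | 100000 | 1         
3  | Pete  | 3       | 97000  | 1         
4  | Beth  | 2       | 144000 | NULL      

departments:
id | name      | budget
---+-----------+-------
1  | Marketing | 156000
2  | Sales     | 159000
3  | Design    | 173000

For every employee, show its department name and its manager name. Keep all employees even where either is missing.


Two LEFT JOINs from the same base table employees: one to departments via dept_id, one to employees itself via manager_id. Both are LEFT so every employee is preserved.
Match against departments:
  - employee 1 (Quinn): dept_id=NULL, no match -> kept with NULL
  - employee 2 (Eli): dept_id=2 -> matches Sales
  - employee 3 (Pete): dept_id=3 -> matches Design
  - employee 4 (Beth): dept_id=2 -> matches Sales
Match against employees (self):
  - employee 1 (Quinn): manager_id=NULL -> NULL
  - employee 2 (Eli): manager_id=1 -> Quinn
  - employee 3 (Pete): manager_id=1 -> Quinn
  - employee 4 (Beth): manager_id=NULL -> NULL

SQL:
SELECT a.name, b.name AS department, c.name AS manager
FROM employees a
LEFT JOIN departments b ON a.dept_id = b.id
LEFT JOIN employees c ON a.manager_id = c.id

Result:
name  | department | manager
------+------------+--------
Quinn | NULL       | NULL   
Eli   | Sales      | Quinn  
Pete  | Design     | Quinn  
Beth  | Sales      | NULL   


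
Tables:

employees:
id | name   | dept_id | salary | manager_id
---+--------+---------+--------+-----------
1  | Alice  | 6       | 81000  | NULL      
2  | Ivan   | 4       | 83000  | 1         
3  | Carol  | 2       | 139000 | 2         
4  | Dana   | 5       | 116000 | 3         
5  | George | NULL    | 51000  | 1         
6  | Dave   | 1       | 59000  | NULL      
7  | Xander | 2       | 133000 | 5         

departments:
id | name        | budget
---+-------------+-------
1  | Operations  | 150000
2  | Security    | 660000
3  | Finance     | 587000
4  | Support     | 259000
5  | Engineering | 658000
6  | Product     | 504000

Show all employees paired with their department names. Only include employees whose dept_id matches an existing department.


INNER JOIN keeps only employees rows whose dept_id matches an id in departments. Walk through each employee:
  - employee 1 (Alice): dept_id=6 -> matches Product
  - employee 2 (Ivan): dept_id=4 -> matches Support
  - employee 3 (Carol): dept_id=2 -> matches Security
  - employee 4 (Dana): dept_id=5 -> matches Engineering
  - employee 5 (George): dept_id=NULL, no match -> dropped
  - employee 6 (Dave): dept_id=1 -> matches Operations
  - employee 7 (Xander): dept_id=2 -> matches Security
So 1 of 7 rows is dropped.

SQL:
SELECT a.name, b.name AS department
FROM employees a
INNER JOIN departments b ON a.dept_id = b.id

Result:
name   | department 
-------+------------
Alice  | Product    
Ivan   | Support    
Carol  | Security   
Dana   | Engineering
Dave   | Operations 
Xander | Security   


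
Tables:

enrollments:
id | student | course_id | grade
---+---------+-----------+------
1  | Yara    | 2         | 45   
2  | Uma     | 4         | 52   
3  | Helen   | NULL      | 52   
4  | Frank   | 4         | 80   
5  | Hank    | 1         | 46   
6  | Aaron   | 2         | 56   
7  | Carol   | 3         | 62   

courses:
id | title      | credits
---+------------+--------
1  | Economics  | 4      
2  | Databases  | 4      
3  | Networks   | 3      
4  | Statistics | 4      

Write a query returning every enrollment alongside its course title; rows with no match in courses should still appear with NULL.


LEFT JOIN keeps every row from enrollments (the left table); where course_id has no match in courses, the course columns become NULL. Walk through each enrollment:
  - enrollment 1 (Yara): course_id=2 -> matches Databases
  - enrollment 2 (Uma): course_id=4 -> matches Statistics
  - enrollment 3 (Helen): course_id=NULL, no match -> kept with NULL
  - enrollment 4 (Frank): course_id=4 -> matches Statistics
  - enrollment 5 (Hank): course_id=1 -> matches Economics
  - enrollment 6 (Aaron): course_id=2 -> matches Databases
  - enrollment 7 (Carol): course_id=3 -> matches Networks
All 7 rows appear; 1 has NULL course.

SQL:
SELECT a.student, b.title AS course
FROM enrollments a
LEFT JOIN courses b ON a.course_id = b.id

Result:
student | course    
--------+-----------
Yara    | Databases 
Uma     | Statistics
Helen   | NULL      
Frank   | Statistics
Hank    | Economics 
Aaron   | Databases 
Carol   | Networks  


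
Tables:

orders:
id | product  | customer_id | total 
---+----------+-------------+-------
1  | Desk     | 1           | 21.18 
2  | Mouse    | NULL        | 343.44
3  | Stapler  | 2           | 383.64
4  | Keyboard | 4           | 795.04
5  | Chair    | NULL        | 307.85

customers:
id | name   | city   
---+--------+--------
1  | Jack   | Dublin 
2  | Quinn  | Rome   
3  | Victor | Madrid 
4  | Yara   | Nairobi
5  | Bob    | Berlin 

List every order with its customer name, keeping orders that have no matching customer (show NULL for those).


LEFT JOIN keeps every row from orders (the left table); where customer_id has no match in customers, the customer columns become NULL. Walk through each order:
  - order 1 (Desk): customer_id=1 -> matches Jack
  - order 2 (Mouse): customer_id=NULL, no match -> kept with NULL
  - order 3 (Stapler): customer_id=2 -> matches Quinn
  - order 4 (Keyboard): customer_id=4 -> matches Yara
  - order 5 (Chair): customer_id=NULL, no match -> kept with NULL
All 5 rows appear; 2 have NULL customer.

SQL:
SELECT a.product, b.name AS customer
FROM orders a
LEFT JOIN customers b ON a.customer_id = b.id

Result:
product  | customer
---------+---------
Desk     | Jack    
Mouse    | NULL    
Stapler  | Quinn   
Keyboard | Yara    
Chair    | NULL    


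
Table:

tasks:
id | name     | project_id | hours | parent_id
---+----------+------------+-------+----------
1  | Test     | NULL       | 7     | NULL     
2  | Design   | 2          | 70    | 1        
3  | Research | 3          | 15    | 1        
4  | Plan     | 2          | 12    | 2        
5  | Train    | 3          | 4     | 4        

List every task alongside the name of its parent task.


This is a self-join: tasks is joined to a second copy of itself, matching each row's parent_id to another row's id. Use LEFT JOIN so rows with parent_id=NULL are kept.
  - task 1 (Test): parent_id=NULL -> NULL
  - task 2 (Design): parent_id=1 -> Test
  - task 3 (Research): parent_id=1 -> Test
  - task 4 (Plan): parent_id=2 -> Design
  - task 5 (Train): parent_id=4 -> Plan

SQL:
SELECT a.name AS item, b.name AS parent
FROM tasks a
LEFT JOIN tasks b ON a.parent_id = b.id

Result:
item     | parent
---------+-------
Test     | NULL  
Design   | Test  
Research | Test  
Plan     | Design
Train    | Plan  


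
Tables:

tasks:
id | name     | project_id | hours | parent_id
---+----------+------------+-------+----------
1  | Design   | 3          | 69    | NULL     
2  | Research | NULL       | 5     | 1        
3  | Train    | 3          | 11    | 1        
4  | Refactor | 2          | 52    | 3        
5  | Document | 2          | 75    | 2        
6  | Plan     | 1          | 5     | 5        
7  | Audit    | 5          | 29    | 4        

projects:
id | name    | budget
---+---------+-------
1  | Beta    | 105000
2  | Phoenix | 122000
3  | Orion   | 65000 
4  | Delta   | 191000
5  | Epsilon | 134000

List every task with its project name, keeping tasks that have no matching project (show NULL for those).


LEFT JOIN keeps every row from tasks (the left table); where project_id has no match in projects, the project columns become NULL. Walk through each task:
  - task 1 (Design): project_id=3 -> matches Orion
  - task 2 (Research): project_id=NULL, no match -> kept with NULL
  - task 3 (Train): project_id=3 -> matches Orion
  - task 4 (Refactor): project_id=2 -> matches Phoenix
  - task 5 (Document): project_id=2 -> matches Phoenix
  - task 6 (Plan): project_id=1 -> matches Beta
  - task 7 (Audit): project_id=5 -> matches Epsilon
All 7 rows appear; 1 has NULL project.

SQL:
SELECT a.name, b.name AS project
FROM tasks a
LEFT JOIN projects b ON a.project_id = b.id

Result:
name     | project
---------+--------
Design   | Orion  
Research | NULL   
Train    | Orion  
Refactor | Phoenix
Document | Phoenix
Plan     | Beta   
Audit    | Epsilon


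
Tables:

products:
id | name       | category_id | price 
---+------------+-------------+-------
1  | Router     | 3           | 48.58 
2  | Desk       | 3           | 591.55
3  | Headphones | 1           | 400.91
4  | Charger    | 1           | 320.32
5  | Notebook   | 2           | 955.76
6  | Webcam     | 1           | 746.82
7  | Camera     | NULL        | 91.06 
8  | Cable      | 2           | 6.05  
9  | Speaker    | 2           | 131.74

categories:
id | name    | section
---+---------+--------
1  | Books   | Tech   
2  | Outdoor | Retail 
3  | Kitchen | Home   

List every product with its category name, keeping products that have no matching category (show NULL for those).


LEFT JOIN keeps every row from products (the left table); where category_id has no match in categories, the category columns become NULL. Walk through each product:
  - product 1 (Router): category_id=3 -> matches Kitchen
  - product 2 (Desk): category_id=3 -> matches Kitchen
  - product 3 (Headphones): category_id=1 -> matches Books
  - product 4 (Charger): category_id=1 -> matches Books
  - product 5 (Notebook): category_id=2 -> matches Outdoor
  - product 6 (Webcam): category_id=1 -> matches Books
  - product 7 (Camera): category_id=NULL, no match -> kept with NULL
  - product 8 (Cable): category_id=2 -> matches Outdoor
  - product 9 (Speaker): category_id=2 -> matches Outdoor
All 9 rows appear; 1 has NULL category.

SQL:
SELECT a.name, b.name AS category
FROM products a
LEFT JOIN categories b ON a.category_id = b.id

Result:
name       | category
-----------+---------
Router     | Kitchen 
Desk       | Kitchen 
Headphones | Books   
Charger    | Books   
Notebook   | Outdoor 
Webcam     | Books   
Camera     | NULL    
Cable      | Outdoor 
Speaker    | Outdoor 


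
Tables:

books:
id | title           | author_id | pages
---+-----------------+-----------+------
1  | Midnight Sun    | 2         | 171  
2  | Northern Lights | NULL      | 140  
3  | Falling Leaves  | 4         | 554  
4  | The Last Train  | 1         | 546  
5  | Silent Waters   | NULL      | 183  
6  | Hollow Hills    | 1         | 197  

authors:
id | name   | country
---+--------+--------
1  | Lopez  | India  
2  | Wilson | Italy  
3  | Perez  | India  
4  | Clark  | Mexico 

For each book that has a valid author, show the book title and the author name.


INNER JOIN keeps only books rows whose author_id matches an id in authors. Walk through each book:
  - book 1 (Midnight Sun): author_id=2 -> matches Wilson
  - book 2 (Northern Lights): author_id=NULL, no match -> dropped
  - book 3 (Falling Leaves): author_id=4 -> matches Clark
  - book 4 (The Last Train): author_id=1 -> matches Lopez
  - book 5 (Silent Waters): author_id=NULL, no match -> dropped
  - book 6 (Hollow Hills): author_id=1 -> matches Lopez
So 2 of 6 rows are dropped.

SQL:
SELECT a.title, b.name AS author
FROM books a
INNER JOIN authors b ON a.author_id = b.id

Result:
title          | author
---------------+-------
Midnight Sun   | Wilson
Falling Leaves | Clark 
The Last Train | Lopez 
Hollow Hills   | Lopez 


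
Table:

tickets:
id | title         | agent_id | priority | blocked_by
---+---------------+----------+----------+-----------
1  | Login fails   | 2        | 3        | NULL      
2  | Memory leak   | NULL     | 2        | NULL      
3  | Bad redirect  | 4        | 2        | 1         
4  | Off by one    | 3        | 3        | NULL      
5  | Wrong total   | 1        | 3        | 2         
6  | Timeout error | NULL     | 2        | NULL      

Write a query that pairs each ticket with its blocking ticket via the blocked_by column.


This is a self-join: tickets is joined to a second copy of itself, matching each row's blocked_by to another row's id. Use LEFT JOIN so rows with blocked_by=NULL are kept.
  - ticket 1 (Login fails): blocked_by=NULL -> NULL
  - ticket 2 (Memory leak): blocked_by=NULL -> NULL
  - ticket 3 (Bad redirect): blocked_by=1 -> Login fails
  - ticket 4 (Off by one): blocked_by=NULL -> NULL
  - ticket 5 (Wrong total): blocked_by=2 -> Memory leak
  - ticket 6 (Timeout error): blocked_by=NULL -> NULL

SQL:
SELECT a.title AS item, b.title AS blocked_by
FROM tickets a
LEFT JOIN tickets b ON a.blocked_by = b.id

Result:
item          | blocked_by 
--------------+------------
Login fails   | NULL       
Memory leak   | NULL       
Bad redirect  | Login fails
Off by one    | NULL       
Wrong total   | Memory leak
Timeout error | NULL       


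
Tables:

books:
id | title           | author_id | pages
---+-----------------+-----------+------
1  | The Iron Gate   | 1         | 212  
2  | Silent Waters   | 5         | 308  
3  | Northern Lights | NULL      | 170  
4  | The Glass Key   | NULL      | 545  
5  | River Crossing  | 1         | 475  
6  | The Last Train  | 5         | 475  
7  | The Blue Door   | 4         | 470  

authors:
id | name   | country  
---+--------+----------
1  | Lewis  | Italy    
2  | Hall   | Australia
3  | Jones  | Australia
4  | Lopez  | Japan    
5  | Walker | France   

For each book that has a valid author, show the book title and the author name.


INNER JOIN keeps only books rows whose author_id matches an id in authors. Walk through each book:
  - book 1 (The Iron Gate): author_id=1 -> matches Lewis
  - book 2 (Silent Waters): author_id=5 -> matches Walker
  - book 3 (Northern Lights): author_id=NULL, no match -> dropped
  - book 4 (The Glass Key): author_id=NULL, no match -> dropped
  - book 5 (River Crossing): author_id=1 -> matches Lewis
  - book 6 (The Last Train): author_id=5 -> matches Walker
  - book 7 (The Blue Door): author_id=4 -> matches Lopez
So 2 of 7 rows are dropped.

SQL:
SELECT a.title, b.name AS author
FROM books a
INNER JOIN authors b ON a.author_id = b.id

Result:
title          | author
---------------+-------
The Iron Gate  | Lewis 
Silent Waters  | Walker
River Crossing | Lewis 
The Last Train | Walker
The Blue Door  | Lopez 


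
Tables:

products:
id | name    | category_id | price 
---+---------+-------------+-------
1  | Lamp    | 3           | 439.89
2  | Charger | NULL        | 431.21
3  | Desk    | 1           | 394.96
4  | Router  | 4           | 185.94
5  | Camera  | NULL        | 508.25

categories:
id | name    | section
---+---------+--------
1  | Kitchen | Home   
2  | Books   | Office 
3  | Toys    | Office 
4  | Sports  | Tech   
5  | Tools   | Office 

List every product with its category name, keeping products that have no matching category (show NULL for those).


LEFT JOIN keeps every row from products (the left table); where category_id has no match in categories, the category columns become NULL. Walk through each product:
  - product 1 (Lamp): category_id=3 -> matches Toys
  - product 2 (Charger): category_id=NULL, no match -> kept with NULL
  - product 3 (Desk): category_id=1 -> matches Kitchen
  - product 4 (Router): category_id=4 -> matches Sports
  - product 5 (Camera): category_id=NULL, no match -> kept with NULL
All 5 rows appear; 2 have NULL category.

SQL:
SELECT a.name, b.name AS category
FROM products a
LEFT JOIN categories b ON a.category_id = b.id

Result:
name    | category
--------+---------
Lamp    | Toys    
Charger | NULL    
Desk    | Kitchen 
Router  | Sports  
Camera  | NULL    


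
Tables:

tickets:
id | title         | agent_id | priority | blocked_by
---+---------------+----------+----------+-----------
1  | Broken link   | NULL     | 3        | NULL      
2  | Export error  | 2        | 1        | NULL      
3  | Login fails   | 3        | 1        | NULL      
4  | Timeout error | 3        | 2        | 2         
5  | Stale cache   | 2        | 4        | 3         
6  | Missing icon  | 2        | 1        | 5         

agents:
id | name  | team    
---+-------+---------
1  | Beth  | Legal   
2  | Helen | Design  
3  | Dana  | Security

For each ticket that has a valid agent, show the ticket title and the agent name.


INNER JOIN keeps only tickets rows whose agent_id matches an id in agents. Walk through each ticket:
  - ticket 1 (Broken link): agent_id=NULL, no match -> dropped
  - ticket 2 (Export error): agent_id=2 -> matches Helen
  - ticket 3 (Login fails): agent_id=3 -> matches Dana
  - ticket 4 (Timeout error): agent_id=3 -> matches Dana
  - ticket 5 (Stale cache): agent_id=2 -> matches Helen
  - ticket 6 (Missing icon): agent_id=2 -> matches Helen
So 1 of 6 rows is dropped.

SQL:
SELECT a.title, b.name AS agent
FROM tickets a
INNER JOIN agents b ON a.agent_id = b.id

Result:
title         | agent
--------------+------
Export error  | Helen
Login fails   | Dana 
Timeout error | Dana 
Stale cache   | Helen
Missing icon  | Helen


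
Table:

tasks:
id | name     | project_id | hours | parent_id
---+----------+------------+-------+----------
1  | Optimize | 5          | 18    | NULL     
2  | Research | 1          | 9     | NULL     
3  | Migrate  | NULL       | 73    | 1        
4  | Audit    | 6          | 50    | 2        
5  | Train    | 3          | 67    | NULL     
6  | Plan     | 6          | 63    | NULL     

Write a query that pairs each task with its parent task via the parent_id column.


This is a self-join: tasks is joined to a second copy of itself, matching each row's parent_id to another row's id. Use LEFT JOIN so rows with parent_id=NULL are kept.
  - task 1 (Optimize): parent_id=NULL -> NULL
  - task 2 (Research): parent_id=NULL -> NULL
  - task 3 (Migrate): parent_id=1 -> Optimize
  - task 4 (Audit): parent_id=2 -> Research
  - task 5 (Train): parent_id=NULL -> NULL
  - task 6 (Plan): parent_id=NULL -> NULL

SQL:
SELECT a.name AS item, b.name AS parent
FROM tasks a
LEFT JOIN tasks b ON a.parent_id = b.id

Result:
item     | parent  
---------+---------
Optimize | NULL    
Research | NULL    
Migrate  | Optimize
Audit    | Research
Train    | NULL    
Plan     | NULL    


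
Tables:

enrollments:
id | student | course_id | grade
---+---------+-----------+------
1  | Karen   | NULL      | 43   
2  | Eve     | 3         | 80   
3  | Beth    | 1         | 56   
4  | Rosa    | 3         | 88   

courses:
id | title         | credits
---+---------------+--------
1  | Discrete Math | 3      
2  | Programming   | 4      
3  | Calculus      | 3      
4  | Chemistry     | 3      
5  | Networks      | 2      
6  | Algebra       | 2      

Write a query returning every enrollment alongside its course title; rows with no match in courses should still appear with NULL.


LEFT JOIN keeps every row from enrollments (the left table); where course_id has no match in courses, the course columns become NULL. Walk through each enrollment:
  - enrollment 1 (Karen): course_id=NULL, no match -> kept with NULL
  - enrollment 2 (Eve): course_id=3 -> matches Calculus
  - enrollment 3 (Beth): course_id=1 -> matches Discrete Math
  - enrollment 4 (Rosa): course_id=3 -> matches Calculus
All 4 rows appear; 1 has NULL course.

SQL:
SELECT a.student, b.title AS course
FROM enrollments a
LEFT JOIN courses b ON a.course_id = b.id

Result:
student | course       
--------+--------------
Karen   | NULL         
Eve     | Calculus     
Beth    | Discrete Math
Rosa    | Calculus     


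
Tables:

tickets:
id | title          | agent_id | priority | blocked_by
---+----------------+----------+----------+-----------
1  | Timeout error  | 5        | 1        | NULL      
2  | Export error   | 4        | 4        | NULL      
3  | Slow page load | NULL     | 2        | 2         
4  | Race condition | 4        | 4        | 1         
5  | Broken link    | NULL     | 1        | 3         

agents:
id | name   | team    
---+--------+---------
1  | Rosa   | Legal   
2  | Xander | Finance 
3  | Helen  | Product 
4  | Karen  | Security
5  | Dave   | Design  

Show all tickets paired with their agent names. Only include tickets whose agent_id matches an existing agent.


INNER JOIN keeps only tickets rows whose agent_id matches an id in agents. Walk through each ticket:
  - ticket 1 (Timeout error): agent_id=5 -> matches Dave
  - ticket 2 (Export error): agent_id=4 -> matches Karen
  - ticket 3 (Slow page load): agent_id=NULL, no match -> dropped
  - ticket 4 (Race condition): agent_id=4 -> matches Karen
  - ticket 5 (Broken link): agent_id=NULL, no match -> dropped
So 2 of 5 rows are dropped.

SQL:
SELECT a.title, b.name AS agent
FROM tickets a
INNER JOIN agents b ON a.agent_id = b.id

Result:
title          | agent
---------------+------
Timeout error  | Dave 
Export error   | Karen
Race condition | Karen


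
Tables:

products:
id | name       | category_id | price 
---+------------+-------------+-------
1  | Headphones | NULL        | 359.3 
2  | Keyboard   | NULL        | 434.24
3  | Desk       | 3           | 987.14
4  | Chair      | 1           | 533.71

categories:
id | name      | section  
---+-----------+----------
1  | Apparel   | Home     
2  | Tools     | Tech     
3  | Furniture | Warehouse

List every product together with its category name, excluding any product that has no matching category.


INNER JOIN keeps only products rows whose category_id matches an id in categories. Walk through each product:
  - product 1 (Headphones): category_id=NULL, no match -> dropped
  - product 2 (Keyboard): category_id=NULL, no match -> dropped
  - product 3 (Desk): category_id=3 -> matches Furniture
  - product 4 (Chair): category_id=1 -> matches Apparel
So 2 of 4 rows are dropped.

SQL:
SELECT a.name, b.name AS category
FROM products a
INNER JOIN categories b ON a.category_id = b.id

Result:
name  | category 
------+----------
Desk  | Furniture
Chair | Apparel  


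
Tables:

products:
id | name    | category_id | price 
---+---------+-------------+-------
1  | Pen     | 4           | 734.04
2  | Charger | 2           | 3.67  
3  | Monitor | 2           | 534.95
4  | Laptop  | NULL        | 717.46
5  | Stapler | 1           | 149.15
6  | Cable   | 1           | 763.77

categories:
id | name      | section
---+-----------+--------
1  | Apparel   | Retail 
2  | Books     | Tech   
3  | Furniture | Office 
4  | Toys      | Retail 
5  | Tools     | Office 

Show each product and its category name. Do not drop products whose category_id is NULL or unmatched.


LEFT JOIN keeps every row from products (the left table); where category_id has no match in categories, the category columns become NULL. Walk through each product:
  - product 1 (Pen): category_id=4 -> matches Toys
  - product 2 (Charger): category_id=2 -> matches Books
  - product 3 (Monitor): category_id=2 -> matches Books
  - product 4 (Laptop): category_id=NULL, no match -> kept with NULL
  - product 5 (Stapler): category_id=1 -> matches Apparel
  - product 6 (Cable): category_id=1 -> matches Apparel
All 6 rows appear; 1 has NULL category.

SQL:
SELECT a.name, b.name AS category
FROM products a
LEFT JOIN categories b ON a.category_id = b.id

Result:
name    | category
--------+---------
Pen     | Toys    
Charger | Books   
Monitor | Books   
Laptop  | NULL    
Stapler | Apparel 
Cable   | Apparel 


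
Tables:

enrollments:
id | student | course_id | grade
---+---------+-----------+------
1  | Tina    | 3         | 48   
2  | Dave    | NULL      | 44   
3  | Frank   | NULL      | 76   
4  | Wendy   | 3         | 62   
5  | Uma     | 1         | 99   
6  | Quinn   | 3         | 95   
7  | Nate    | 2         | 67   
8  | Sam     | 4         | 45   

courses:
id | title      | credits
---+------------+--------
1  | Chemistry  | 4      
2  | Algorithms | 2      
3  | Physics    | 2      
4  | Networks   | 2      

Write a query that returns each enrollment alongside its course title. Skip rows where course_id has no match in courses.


INNER JOIN keeps only enrollments rows whose course_id matches an id in courses. Walk through each enrollment:
  - enrollment 1 (Tina): course_id=3 -> matches Physics
  - enrollment 2 (Dave): course_id=NULL, no match -> dropped
  - enrollment 3 (Frank): course_id=NULL, no match -> dropped
  - enrollment 4 (Wendy): course_id=3 -> matches Physics
  - enrollment 5 (Uma): course_id=1 -> matches Chemistry
  - enrollment 6 (Quinn): course_id=3 -> matches Physics
  - enrollment 7 (Nate): course_id=2 -> matches Algorithms
  - enrollment 8 (Sam): course_id=4 -> matches Networks
So 2 of 8 rows are dropped.

SQL:
SELECT a.student, b.title AS course
FROM enrollments a
INNER JOIN courses b ON a.course_id = b.id

Result:
student | course    
--------+-----------
Tina    | Physics   
Wendy   | Physics   
Uma     | Chemistry 
Quinn   | Physics   
Nate    | Algorithms
Sam     | Networks  
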